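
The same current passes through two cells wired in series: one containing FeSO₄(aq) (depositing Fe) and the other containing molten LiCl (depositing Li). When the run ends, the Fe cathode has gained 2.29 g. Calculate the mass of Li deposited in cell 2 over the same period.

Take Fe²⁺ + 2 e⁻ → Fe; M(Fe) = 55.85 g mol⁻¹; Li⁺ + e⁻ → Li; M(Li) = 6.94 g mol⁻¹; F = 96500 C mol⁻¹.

n(Fe) = 2.29 / 55.85 = 0.04100 mol.
Since Fe²⁺ + 2 e⁻ → Fe, n(e⁻) passed = 2 × 0.04100 = 0.08201 mol.
Cells in series carry the same charge, so the same 0.08201 mol of electrons passes through cell 2.
Li⁺ + e⁻ → Li, so n(Li) = 0.08201 / 1 = 0.08201 mol.
m(Li) = 0.08201 × 6.94 = 0.569 g.

0.569 g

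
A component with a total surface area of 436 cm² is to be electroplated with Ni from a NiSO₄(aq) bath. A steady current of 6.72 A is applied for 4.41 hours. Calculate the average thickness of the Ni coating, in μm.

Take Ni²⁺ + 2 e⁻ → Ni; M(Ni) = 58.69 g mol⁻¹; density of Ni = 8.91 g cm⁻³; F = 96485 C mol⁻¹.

83.5 μm

Q = I·t = 6.720 × 15876 = 106700 C; n(e⁻) = 1.106 mol.
n(Ni) = n(e⁻)/2 = 0.5529 mol, so m = 0.5529 × 58.69 = 32.45 g.
Volume = m/ρ = 32.45 / 8.91 = 3.642 cm³.
Thickness = V/A = 3.642 / 436 = 0.00835 cm = 83.5 μm.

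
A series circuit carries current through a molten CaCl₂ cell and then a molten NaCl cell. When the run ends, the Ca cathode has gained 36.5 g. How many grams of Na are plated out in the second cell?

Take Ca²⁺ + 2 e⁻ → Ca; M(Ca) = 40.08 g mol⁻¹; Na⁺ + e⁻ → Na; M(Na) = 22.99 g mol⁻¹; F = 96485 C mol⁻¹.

n(Ca) = 36.5 / 40.08 = 0.9107 mol.
Since Ca²⁺ + 2 e⁻ → Ca, n(e⁻) passed = 2 × 0.9107 = 1.821 mol.
Cells in series carry the same charge, so the same 1.821 mol of electrons passes through cell 2.
Na⁺ + e⁻ → Na, so n(Na) = 1.821 / 1 = 1.821 mol.
m(Na) = 1.821 × 22.99 = 41.9 g.

41.9 g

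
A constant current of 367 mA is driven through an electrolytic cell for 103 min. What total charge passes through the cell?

2270 C

Q = I·t = 0.3670 A × 6180.0 s = 2270 C.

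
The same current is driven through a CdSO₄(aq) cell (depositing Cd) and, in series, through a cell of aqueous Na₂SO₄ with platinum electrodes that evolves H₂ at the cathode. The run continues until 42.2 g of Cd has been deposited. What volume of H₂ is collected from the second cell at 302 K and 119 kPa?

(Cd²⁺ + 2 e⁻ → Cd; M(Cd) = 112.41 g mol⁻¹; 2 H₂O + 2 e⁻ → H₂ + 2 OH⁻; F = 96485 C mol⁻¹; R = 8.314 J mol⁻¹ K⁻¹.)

7.92 L

n(Cd) = 42.2 / 112.41 = 0.3754 mol, so n(e⁻) = 2 × 0.3754 = 0.7508 mol.
The cells are in series, so the same 0.7508 mol of electrons passes through the second cell.
2 H₂O + 2 e⁻ → H₂ + 2 OH⁻ — 2 mol e⁻ per mol H₂, so n(H₂) = 0.7508/2 = 0.3754 mol.
V = nRT/P = (0.3754 × 8.314 × 302) / (119 × 10³) = 0.00792 m³ = 7.92 L.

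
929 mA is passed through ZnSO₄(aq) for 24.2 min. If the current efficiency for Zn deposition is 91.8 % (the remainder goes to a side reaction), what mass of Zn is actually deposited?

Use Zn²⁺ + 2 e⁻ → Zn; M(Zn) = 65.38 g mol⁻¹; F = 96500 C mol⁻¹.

Q = I·t = 0.9290 × 1452.0 = 1349 C.
n(e⁻) = 1349/96500 = 0.01398 mol; theoretically n(Zn) = 0.01398/2 = 0.006989 mol, m_theo = 0.4570 g.
At 91.8 % efficiency, m_actual = 0.918 × 0.4570 = 0.419 g.

0.419 g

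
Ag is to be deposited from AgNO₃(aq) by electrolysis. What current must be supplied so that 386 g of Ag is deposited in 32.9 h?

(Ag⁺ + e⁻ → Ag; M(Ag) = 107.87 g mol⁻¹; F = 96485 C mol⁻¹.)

n(Ag) = 386 / 107.87 = 3.578 mol.
n(e⁻) = 1 × 3.578 = 3.578 mol.
Q = n(e⁻)·F = 3.578 × 96485 = 345300 C.
I = Q/t = 345300 / 118440 s = 2.92 A.

2.92 A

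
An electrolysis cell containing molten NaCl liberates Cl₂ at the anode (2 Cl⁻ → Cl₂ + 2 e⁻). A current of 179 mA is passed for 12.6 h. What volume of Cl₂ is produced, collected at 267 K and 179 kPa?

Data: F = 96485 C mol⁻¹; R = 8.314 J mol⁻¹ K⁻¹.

0.522 L

Q = I·t = 0.1790 A × 45360 s = 8119 C.
n(e⁻) = Q/F = 8119 / 96485 = 0.08415 mol.
2 electrons are transferred per Cl₂ molecule, so n(Cl₂) = 0.08415 / 2 = 0.04208 mol.
V = nRT/P = (0.04208 × 8.314 × 267) / (179 × 10³ Pa) = 5.22 × 10⁻⁴ m³ = 0.522 L.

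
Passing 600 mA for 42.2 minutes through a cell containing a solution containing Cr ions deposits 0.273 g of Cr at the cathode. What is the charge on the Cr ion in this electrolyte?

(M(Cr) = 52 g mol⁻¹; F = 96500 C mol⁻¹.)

Q = I·t = 0.6000 A × 2532.0 s = 1519 C, so n(e⁻) = 1519/96500 = 0.01574 mol.
n(Cr) deposited = 0.273 / 52 = 0.005250 mol.
Electrons per atom = n(e⁻)/n(Cr) = 0.01574 / 0.005250 = 3.00 ≈ 3, so the ion is Cr³⁺.

+3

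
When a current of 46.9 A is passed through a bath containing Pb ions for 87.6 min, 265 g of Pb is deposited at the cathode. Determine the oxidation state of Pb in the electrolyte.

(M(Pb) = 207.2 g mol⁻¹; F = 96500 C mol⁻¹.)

+2

Q = I·t = 46.90 A × 5256.0 s = 246500 C, so n(e⁻) = 246500/96500 = 2.554 mol.
n(Pb) deposited = 265 / 207.2 = 1.279 mol.
Electrons per atom = n(e⁻)/n(Pb) = 2.554 / 1.279 = 2.00 ≈ 2, so the ion is Pb²⁺.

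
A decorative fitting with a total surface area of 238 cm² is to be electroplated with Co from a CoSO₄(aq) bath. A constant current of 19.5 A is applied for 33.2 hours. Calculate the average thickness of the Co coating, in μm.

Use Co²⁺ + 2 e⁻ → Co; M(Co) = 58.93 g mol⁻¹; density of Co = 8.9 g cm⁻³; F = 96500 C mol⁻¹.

Q = I·t = 19.50 × 119520 = 2331000 C; n(e⁻) = 24.15 mol.
n(Co) = n(e⁻)/2 = 12.08 mol, so m = 12.08 × 58.93 = 711.6 g.
Volume = m/ρ = 711.6 / 8.9 = 79.96 cm³.
Thickness = V/A = 79.96 / 238 = 0.336 cm = 3360 μm.

3360 μm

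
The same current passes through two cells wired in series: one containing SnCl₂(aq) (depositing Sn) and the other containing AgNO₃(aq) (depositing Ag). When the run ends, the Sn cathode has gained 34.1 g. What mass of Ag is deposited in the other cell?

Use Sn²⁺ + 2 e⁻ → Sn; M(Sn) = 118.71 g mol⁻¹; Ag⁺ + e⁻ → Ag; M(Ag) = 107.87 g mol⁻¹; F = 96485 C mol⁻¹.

n(Sn) = 34.1 / 118.71 = 0.2873 mol.
Since Sn²⁺ + 2 e⁻ → Sn, n(e⁻) passed = 2 × 0.2873 = 0.5745 mol.
Cells in series carry the same charge, so the same 0.5745 mol of electrons passes through cell 2.
Ag⁺ + e⁻ → Ag, so n(Ag) = 0.5745 / 1 = 0.5745 mol.
m(Ag) = 0.5745 × 107.87 = 62.0 g.

62.0 g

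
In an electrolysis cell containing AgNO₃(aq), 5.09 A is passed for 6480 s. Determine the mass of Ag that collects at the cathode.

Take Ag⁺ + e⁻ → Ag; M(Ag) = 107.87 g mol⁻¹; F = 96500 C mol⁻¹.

36.9 g

Q = I·t = 5.090 A × 6480.0 s = 32980 C.
n(e⁻) = Q/F = 32980 / 96500 = 0.3418 mol.
Ag⁺ + e⁻ → Ag, so n(Ag) = n(e⁻)/1 = 0.3418 mol.
m = n·M = 0.3418 × 107.87 = 36.9 g.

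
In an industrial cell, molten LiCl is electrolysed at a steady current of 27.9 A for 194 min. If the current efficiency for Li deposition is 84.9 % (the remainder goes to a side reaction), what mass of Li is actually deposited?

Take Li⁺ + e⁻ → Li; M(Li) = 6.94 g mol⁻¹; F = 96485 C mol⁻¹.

Q = I·t = 27.90 × 11640 = 324800 C.
n(e⁻) = 324800/96485 = 3.366 mol; theoretically n(Li) = 3.366/1 = 3.366 mol, m_theo = 23.36 g.
At 84.9 % efficiency, m_actual = 0.849 × 23.36 = 19.8 g.

19.8 g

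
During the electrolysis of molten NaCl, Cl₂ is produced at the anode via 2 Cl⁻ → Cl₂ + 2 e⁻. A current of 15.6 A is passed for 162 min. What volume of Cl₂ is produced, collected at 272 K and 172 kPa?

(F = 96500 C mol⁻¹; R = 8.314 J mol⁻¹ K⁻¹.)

Q = I·t = 15.60 A × 9720.0 s = 151600 C.
n(e⁻) = Q/F = 151600 / 96500 = 1.571 mol.
2 electrons are transferred per Cl₂ molecule, so n(Cl₂) = 1.571 / 2 = 0.7857 mol.
V = nRT/P = (0.7857 × 8.314 × 272) / (172 × 10³ Pa) = 0.0103 m³ = 10.3 L.

10.3 L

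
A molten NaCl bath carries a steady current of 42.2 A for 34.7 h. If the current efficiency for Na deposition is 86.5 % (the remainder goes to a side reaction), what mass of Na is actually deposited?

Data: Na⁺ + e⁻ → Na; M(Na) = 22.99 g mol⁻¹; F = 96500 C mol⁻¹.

Q = I·t = 42.20 × 124920 = 5272000 C.
n(e⁻) = 5272000/96500 = 54.63 mol; theoretically n(Na) = 54.63/1 = 54.63 mol, m_theo = 1256 g.
At 86.5 % efficiency, m_actual = 0.865 × 1256 = 1090 g.

1090 g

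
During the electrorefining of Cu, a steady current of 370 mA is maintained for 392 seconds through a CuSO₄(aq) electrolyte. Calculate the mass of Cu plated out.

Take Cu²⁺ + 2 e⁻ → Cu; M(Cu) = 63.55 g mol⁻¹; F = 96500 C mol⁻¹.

0.0478 g

Q = I·t = 0.3700 A × 392.00 s = 145.0 C.
n(e⁻) = Q/F = 145.0 / 96500 = 0.001503 mol.
Cu²⁺ + 2 e⁻ → Cu, so n(Cu) = n(e⁻)/2 = 0.0007515 mol.
m = n·M = 0.0007515 × 63.55 = 0.0478 g.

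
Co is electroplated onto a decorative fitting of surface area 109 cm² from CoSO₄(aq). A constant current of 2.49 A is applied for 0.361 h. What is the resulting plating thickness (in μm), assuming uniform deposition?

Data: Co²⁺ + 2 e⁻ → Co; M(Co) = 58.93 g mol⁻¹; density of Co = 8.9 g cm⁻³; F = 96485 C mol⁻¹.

Q = I·t = 2.490 × 1299.6 = 3236 C; n(e⁻) = 0.03354 mol.
n(Co) = n(e⁻)/2 = 0.01677 mol, so m = 0.01677 × 58.93 = 0.9882 g.
Volume = m/ρ = 0.9882 / 8.9 = 0.1110 cm³.
Thickness = V/A = 0.1110 / 109 = 0.00102 cm = 10.2 μm.

10.2 μm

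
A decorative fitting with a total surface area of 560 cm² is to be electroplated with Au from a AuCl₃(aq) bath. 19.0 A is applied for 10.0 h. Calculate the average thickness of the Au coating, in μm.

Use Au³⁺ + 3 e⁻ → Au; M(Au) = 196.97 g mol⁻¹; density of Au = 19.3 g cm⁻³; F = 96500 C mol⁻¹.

431 μm

Q = I·t = 19.00 × 36000 = 684000 C; n(e⁻) = 7.088 mol.
n(Au) = n(e⁻)/3 = 2.363 mol, so m = 2.363 × 196.97 = 465.4 g.
Volume = m/ρ = 465.4 / 19.3 = 24.11 cm³.
Thickness = V/A = 24.11 / 560 = 0.0431 cm = 431 μm.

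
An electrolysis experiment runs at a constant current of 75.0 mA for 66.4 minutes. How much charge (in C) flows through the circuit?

Q = I·t = 0.07500 A × 3984.0 s = 299 C.

299 C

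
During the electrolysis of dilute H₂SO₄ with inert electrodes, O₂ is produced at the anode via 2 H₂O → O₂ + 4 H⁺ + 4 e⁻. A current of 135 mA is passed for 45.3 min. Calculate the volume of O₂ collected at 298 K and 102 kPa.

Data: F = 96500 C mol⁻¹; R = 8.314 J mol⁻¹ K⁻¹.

Q = I·t = 0.1350 A × 2718.0 s = 366.9 C.
n(e⁻) = Q/F = 366.9 / 96500 = 0.003802 mol.
4 electrons are transferred per O₂ molecule, so n(O₂) = 0.003802 / 4 = 0.0009506 mol.
V = nRT/P = (0.0009506 × 8.314 × 298) / (102 × 10³ Pa) = 2.31 × 10⁻⁵ m³ = 0.0231 L.

0.0231 L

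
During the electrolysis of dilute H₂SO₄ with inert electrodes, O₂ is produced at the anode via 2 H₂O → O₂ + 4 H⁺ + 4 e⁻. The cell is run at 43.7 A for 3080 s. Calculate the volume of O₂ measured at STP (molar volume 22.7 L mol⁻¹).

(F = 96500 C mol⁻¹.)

7.92 L

Q = I·t = 43.70 A × 3080.0 s = 134600 C.
n(e⁻) = Q/F = 134600 / 96500 = 1.395 mol.
4 electrons are transferred per O₂ molecule, so n(O₂) = 1.395 / 4 = 0.3487 mol.
V = n × V_m = 0.3487 × 22.7 = 7.92 L.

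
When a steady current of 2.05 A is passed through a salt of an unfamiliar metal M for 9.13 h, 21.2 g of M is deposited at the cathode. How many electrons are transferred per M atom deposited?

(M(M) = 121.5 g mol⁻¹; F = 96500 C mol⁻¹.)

4

Q = I·t = 2.050 A × 32868 s = 67380 C, so n(e⁻) = 67380/96500 = 0.6982 mol.
n(M) deposited = 21.2 / 121.5 = 0.1745 mol.
Electrons per atom = n(e⁻)/n(M) = 0.6982 / 0.1745 = 4.00 ≈ 4, so the ion is M⁴⁺.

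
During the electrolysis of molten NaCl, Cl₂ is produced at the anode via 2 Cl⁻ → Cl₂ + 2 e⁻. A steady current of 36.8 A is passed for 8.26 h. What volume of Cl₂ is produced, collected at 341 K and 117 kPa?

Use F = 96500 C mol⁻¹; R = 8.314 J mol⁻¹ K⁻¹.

137 L

Q = I·t = 36.80 A × 29736 s = 1094000 C.
n(e⁻) = Q/F = 1094000 / 96500 = 11.34 mol.
2 electrons are transferred per Cl₂ molecule, so n(Cl₂) = 11.34 / 2 = 5.670 mol.
V = nRT/P = (5.670 × 8.314 × 341) / (117 × 10³ Pa) = 0.137 m³ = 137 L.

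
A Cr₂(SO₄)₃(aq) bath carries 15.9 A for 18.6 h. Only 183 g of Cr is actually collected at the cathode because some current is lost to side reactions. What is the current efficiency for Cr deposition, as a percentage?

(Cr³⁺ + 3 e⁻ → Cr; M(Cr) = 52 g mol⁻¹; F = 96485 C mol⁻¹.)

95.7 %

Q = I·t = 15.90 × 66960 = 1065000 C; n(e⁻) = 1065000/96485 = 11.03 mol.
Theoretical n(Cr) = n(e⁻)/3 = 3.678 mol, i.e. m_theo = 3.678 × 52 = 191.3 g.
Efficiency = m_actual / m_theo = 183 / 191.3 = 95.7 %.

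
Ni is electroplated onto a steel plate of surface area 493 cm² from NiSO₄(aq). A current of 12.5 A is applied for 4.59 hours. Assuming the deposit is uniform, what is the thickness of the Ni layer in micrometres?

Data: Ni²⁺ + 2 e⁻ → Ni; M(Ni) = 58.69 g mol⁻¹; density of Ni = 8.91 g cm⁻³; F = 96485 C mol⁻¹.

143 μm

Q = I·t = 12.50 × 16524 = 206600 C; n(e⁻) = 2.141 mol.
n(Ni) = n(e⁻)/2 = 1.070 mol, so m = 1.070 × 58.69 = 62.82 g.
Volume = m/ρ = 62.82 / 8.91 = 7.051 cm³.
Thickness = V/A = 7.051 / 493 = 0.0143 cm = 143 μm.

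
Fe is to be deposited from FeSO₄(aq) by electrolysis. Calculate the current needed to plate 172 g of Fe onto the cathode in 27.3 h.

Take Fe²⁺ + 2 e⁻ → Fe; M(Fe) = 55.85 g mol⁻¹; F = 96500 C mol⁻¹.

6.05 A

n(Fe) = 172 / 55.85 = 3.080 mol.
n(e⁻) = 2 × 3.080 = 6.159 mol.
Q = n(e⁻)·F = 6.159 × 96500 = 594400 C.
I = Q/t = 594400 / 98280 s = 6.05 A.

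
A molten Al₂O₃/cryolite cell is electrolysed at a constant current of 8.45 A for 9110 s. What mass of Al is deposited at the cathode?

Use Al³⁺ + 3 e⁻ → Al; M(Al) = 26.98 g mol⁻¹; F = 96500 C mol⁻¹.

Q = I·t = 8.450 A × 9110.0 s = 76980 C.
n(e⁻) = Q/F = 76980 / 96500 = 0.7977 mol.
Al³⁺ + 3 e⁻ → Al, so n(Al) = n(e⁻)/3 = 0.2659 mol.
m = n·M = 0.2659 × 26.98 = 7.17 g.

7.17 g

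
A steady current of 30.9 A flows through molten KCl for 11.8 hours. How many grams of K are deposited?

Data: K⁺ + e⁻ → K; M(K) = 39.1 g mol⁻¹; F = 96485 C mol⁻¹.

532 g

Q = I·t = 30.90 A × 42480 s = 1313000 C.
n(e⁻) = Q/F = 1313000 / 96485 = 13.60 mol.
K⁺ + e⁻ → K, so n(K) = n(e⁻)/1 = 13.60 mol.
m = n·M = 13.60 × 39.1 = 532 g.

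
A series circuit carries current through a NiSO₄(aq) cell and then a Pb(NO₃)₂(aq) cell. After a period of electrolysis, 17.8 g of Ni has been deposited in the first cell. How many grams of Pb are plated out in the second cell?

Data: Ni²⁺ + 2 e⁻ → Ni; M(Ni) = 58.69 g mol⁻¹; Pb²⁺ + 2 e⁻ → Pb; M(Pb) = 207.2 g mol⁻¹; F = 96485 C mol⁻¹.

62.8 g

n(Ni) = 17.8 / 58.69 = 0.3033 mol.
Since Ni²⁺ + 2 e⁻ → Ni, n(e⁻) passed = 2 × 0.3033 = 0.6066 mol.
Cells in series carry the same charge, so the same 0.6066 mol of electrons passes through cell 2.
Pb²⁺ + 2 e⁻ → Pb, so n(Pb) = 0.6066 / 2 = 0.3033 mol.
m(Pb) = 0.3033 × 207.2 = 62.8 g.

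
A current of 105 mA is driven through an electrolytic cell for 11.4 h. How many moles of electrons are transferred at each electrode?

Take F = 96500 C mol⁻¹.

0.0447 mol

Q = I·t = 0.1050 A × 41040 s = 4309 C.
n(e⁻) = Q/F = 4309 / 96500 = 0.0447 mol.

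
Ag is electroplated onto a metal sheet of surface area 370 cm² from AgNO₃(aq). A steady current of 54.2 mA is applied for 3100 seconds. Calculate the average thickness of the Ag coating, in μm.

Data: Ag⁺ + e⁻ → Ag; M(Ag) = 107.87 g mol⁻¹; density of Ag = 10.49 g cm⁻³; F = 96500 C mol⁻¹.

0.484 μm

Q = I·t = 0.05420 × 3100.0 = 168.0 C; n(e⁻) = 0.001741 mol.
n(Ag) = n(e⁻)/1 = 0.001741 mol, so m = 0.001741 × 107.87 = 0.1878 g.
Volume = m/ρ = 0.1878 / 10.49 = 0.01790 cm³.
Thickness = V/A = 0.01790 / 370 = 4.84 × 10⁻⁵ cm = 0.484 μm.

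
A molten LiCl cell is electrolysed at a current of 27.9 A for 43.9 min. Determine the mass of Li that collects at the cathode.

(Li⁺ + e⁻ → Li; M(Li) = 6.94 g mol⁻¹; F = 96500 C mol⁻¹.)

Q = I·t = 27.90 A × 2634.0 s = 73490 C.
n(e⁻) = Q/F = 73490 / 96500 = 0.7615 mol.
Li⁺ + e⁻ → Li, so n(Li) = n(e⁻)/1 = 0.7615 mol.
m = n·M = 0.7615 × 6.94 = 5.29 g.

5.29 g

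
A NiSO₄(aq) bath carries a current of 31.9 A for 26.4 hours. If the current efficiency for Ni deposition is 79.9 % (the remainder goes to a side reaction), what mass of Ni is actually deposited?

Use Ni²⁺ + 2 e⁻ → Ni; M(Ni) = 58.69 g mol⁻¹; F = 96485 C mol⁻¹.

Q = I·t = 31.90 × 95040 = 3032000 C.
n(e⁻) = 3032000/96485 = 31.42 mol; theoretically n(Ni) = 31.42/2 = 15.71 mol, m_theo = 922.1 g.
At 79.9 % efficiency, m_actual = 0.799 × 922.1 = 737 g.

737 g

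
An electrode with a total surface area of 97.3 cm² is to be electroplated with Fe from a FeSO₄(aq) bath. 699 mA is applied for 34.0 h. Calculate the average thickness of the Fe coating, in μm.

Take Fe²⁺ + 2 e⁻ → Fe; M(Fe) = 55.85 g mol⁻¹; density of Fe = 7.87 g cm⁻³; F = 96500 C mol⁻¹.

Q = I·t = 0.6990 × 122400 = 85560 C; n(e⁻) = 0.8866 mol.
n(Fe) = n(e⁻)/2 = 0.4433 mol, so m = 0.4433 × 55.85 = 24.76 g.
Volume = m/ρ = 24.76 / 7.87 = 3.146 cm³.
Thickness = V/A = 3.146 / 97.3 = 0.0323 cm = 323 μm.

323 μm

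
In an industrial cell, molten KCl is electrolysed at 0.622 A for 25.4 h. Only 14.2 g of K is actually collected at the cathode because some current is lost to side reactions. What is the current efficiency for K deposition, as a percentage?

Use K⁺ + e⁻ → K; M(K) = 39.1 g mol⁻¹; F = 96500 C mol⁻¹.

61.6 %

Q = I·t = 0.6220 × 91440 = 56880 C; n(e⁻) = 56880/96500 = 0.5894 mol.
Theoretical n(K) = n(e⁻)/1 = 0.5894 mol, i.e. m_theo = 0.5894 × 39.1 = 23.04 g.
Efficiency = m_actual / m_theo = 14.2 / 23.04 = 61.6 %.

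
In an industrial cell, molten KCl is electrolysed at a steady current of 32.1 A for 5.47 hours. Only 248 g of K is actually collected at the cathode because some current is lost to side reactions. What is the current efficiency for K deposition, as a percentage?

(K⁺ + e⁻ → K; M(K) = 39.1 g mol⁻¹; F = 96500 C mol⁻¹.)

96.8 %

Q = I·t = 32.10 × 19692 = 632100 C; n(e⁻) = 632100/96500 = 6.550 mol.
Theoretical n(K) = n(e⁻)/1 = 6.550 mol, i.e. m_theo = 6.550 × 39.1 = 256.1 g.
Efficiency = m_actual / m_theo = 248 / 256.1 = 96.8 %.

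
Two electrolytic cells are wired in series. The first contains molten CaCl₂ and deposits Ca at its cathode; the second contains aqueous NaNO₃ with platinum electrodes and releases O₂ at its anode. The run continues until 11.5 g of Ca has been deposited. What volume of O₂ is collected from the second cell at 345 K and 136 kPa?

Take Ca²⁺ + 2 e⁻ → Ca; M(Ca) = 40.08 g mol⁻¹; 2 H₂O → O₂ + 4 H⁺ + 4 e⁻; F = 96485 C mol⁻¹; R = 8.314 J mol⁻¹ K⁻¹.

n(Ca) = 11.5 / 40.08 = 0.2869 mol, so n(e⁻) = 2 × 0.2869 = 0.5739 mol.
The cells are in series, so the same 0.5739 mol of electrons passes through the second cell.
2 H₂O → O₂ + 4 H⁺ + 4 e⁻ — 4 mol e⁻ per mol O₂, so n(O₂) = 0.5739/4 = 0.1435 mol.
V = nRT/P = (0.1435 × 8.314 × 345) / (136 × 10³) = 0.00303 m³ = 3.03 L.

3.03 L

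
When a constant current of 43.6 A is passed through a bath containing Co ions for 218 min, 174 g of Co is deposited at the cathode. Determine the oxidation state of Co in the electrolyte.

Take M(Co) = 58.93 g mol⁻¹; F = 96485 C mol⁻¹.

Q = I·t = 43.60 A × 13080 s = 570300 C, so n(e⁻) = 570300/96485 = 5.911 mol.
n(Co) deposited = 174 / 58.93 = 2.953 mol.
Electrons per atom = n(e⁻)/n(Co) = 5.911 / 2.953 = 2.00 ≈ 2, so the ion is Co²⁺.

+2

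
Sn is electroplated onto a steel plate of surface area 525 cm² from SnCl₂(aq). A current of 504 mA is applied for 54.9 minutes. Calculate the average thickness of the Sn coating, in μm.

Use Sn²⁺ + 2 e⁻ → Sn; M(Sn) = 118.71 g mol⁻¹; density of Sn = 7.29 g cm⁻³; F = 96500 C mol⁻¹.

Q = I·t = 0.5040 × 3294.0 = 1660 C; n(e⁻) = 0.01720 mol.
n(Sn) = n(e⁻)/2 = 0.008602 mol, so m = 0.008602 × 118.71 = 1.021 g.
Volume = m/ρ = 1.021 / 7.29 = 0.1401 cm³.
Thickness = V/A = 0.1401 / 525 = 2.67 × 10⁻⁴ cm = 2.67 μm.

2.67 μm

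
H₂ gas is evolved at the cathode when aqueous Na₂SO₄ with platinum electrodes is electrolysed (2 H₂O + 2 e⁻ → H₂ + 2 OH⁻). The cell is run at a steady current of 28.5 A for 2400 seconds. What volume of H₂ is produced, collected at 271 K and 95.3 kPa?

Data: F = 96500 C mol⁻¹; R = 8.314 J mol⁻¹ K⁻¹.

8.38 L

Q = I·t = 28.50 A × 2400.0 s = 68400 C.
n(e⁻) = Q/F = 68400 / 96500 = 0.7088 mol.
2 electrons are transferred per H₂ molecule, so n(H₂) = 0.7088 / 2 = 0.3544 mol.
V = nRT/P = (0.3544 × 8.314 × 271) / (95.3 × 10³ Pa) = 0.00838 m³ = 8.38 L.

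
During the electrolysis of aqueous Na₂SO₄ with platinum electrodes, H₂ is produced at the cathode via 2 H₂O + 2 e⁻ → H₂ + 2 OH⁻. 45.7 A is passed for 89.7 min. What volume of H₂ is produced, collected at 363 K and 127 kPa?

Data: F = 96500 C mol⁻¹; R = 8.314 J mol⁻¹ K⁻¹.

Q = I·t = 45.70 A × 5382.0 s = 246000 C.
n(e⁻) = Q/F = 246000 / 96500 = 2.549 mol.
2 electrons are transferred per H₂ molecule, so n(H₂) = 2.549 / 2 = 1.274 mol.
V = nRT/P = (1.274 × 8.314 × 363) / (127 × 10³ Pa) = 0.0303 m³ = 30.3 L.

30.3 L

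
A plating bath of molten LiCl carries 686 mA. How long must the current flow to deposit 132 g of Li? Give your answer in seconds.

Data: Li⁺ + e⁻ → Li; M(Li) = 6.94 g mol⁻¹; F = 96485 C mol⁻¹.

n(Li) = m/M = 132 / 6.94 = 19.02 mol.
Each Li atom requires 1 electron, so n(e⁻) = 1 × 19.02 = 19.02 mol.
Q = n(e⁻)·F = 19.02 × 96485 = 1835000 C.
t = Q/I = 1835000 / 0.6860 A = 2675000 s.

2.68 × 10⁶ s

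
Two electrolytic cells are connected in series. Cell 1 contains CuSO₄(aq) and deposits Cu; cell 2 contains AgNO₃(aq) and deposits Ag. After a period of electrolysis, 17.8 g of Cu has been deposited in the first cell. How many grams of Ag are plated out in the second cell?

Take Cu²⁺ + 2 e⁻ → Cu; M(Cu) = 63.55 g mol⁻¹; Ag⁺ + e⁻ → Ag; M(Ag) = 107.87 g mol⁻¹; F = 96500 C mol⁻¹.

n(Cu) = 17.8 / 63.55 = 0.2801 mol.
Since Cu²⁺ + 2 e⁻ → Cu, n(e⁻) passed = 2 × 0.2801 = 0.5602 mol.
Cells in series carry the same charge, so the same 0.5602 mol of electrons passes through cell 2.
Ag⁺ + e⁻ → Ag, so n(Ag) = 0.5602 / 1 = 0.5602 mol.
m(Ag) = 0.5602 × 107.87 = 60.4 g.

60.4 g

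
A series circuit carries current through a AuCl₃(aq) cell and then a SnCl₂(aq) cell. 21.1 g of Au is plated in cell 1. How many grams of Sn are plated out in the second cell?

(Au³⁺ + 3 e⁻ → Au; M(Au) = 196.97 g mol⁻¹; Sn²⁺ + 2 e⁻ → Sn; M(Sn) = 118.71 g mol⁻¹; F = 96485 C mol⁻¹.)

n(Au) = 21.1 / 196.97 = 0.1071 mol.
Since Au³⁺ + 3 e⁻ → Au, n(e⁻) passed = 3 × 0.1071 = 0.3214 mol.
Cells in series carry the same charge, so the same 0.3214 mol of electrons passes through cell 2.
Sn²⁺ + 2 e⁻ → Sn, so n(Sn) = 0.3214 / 2 = 0.1607 mol.
m(Sn) = 0.1607 × 118.71 = 19.1 g.

19.1 g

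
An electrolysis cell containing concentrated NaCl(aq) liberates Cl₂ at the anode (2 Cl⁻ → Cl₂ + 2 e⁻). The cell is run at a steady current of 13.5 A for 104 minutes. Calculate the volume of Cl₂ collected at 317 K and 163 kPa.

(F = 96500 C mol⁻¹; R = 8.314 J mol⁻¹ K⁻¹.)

Q = I·t = 13.50 A × 6240.0 s = 84240 C.
n(e⁻) = Q/F = 84240 / 96500 = 0.8730 mol.
2 electrons are transferred per Cl₂ molecule, so n(Cl₂) = 0.8730 / 2 = 0.4365 mol.
V = nRT/P = (0.4365 × 8.314 × 317) / (163 × 10³ Pa) = 0.00706 m³ = 7.06 L.

7.06 L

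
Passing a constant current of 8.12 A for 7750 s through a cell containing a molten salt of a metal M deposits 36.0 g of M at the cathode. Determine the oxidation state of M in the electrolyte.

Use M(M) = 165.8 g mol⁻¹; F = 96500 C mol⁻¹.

+3

Q = I·t = 8.120 A × 7750.0 s = 62930 C, so n(e⁻) = 62930/96500 = 0.6521 mol.
n(M) deposited = 36.0 / 165.8 = 0.2171 mol.
Electrons per atom = n(e⁻)/n(M) = 0.6521 / 0.2171 = 3.00 ≈ 3, so the ion is M³⁺.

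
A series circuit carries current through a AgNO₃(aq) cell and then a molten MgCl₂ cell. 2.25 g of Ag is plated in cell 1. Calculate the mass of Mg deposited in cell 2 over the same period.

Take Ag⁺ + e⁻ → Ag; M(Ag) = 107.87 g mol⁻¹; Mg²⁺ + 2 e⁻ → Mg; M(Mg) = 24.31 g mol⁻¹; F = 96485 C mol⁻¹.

0.254 g

n(Ag) = 2.25 / 107.87 = 0.02086 mol.
Since Ag⁺ + e⁻ → Ag, n(e⁻) passed = 1 × 0.02086 = 0.02086 mol.
Cells in series carry the same charge, so the same 0.02086 mol of electrons passes through cell 2.
Mg²⁺ + 2 e⁻ → Mg, so n(Mg) = 0.02086 / 2 = 0.01043 mol.
m(Mg) = 0.01043 × 24.31 = 0.254 g.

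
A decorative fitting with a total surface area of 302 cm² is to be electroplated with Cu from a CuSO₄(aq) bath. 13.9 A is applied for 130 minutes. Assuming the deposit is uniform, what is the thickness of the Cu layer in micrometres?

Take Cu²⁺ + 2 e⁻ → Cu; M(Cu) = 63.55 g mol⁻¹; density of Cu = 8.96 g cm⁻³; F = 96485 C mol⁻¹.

Q = I·t = 13.90 × 7800.0 = 108400 C; n(e⁻) = 1.124 mol.
n(Cu) = n(e⁻)/2 = 0.5618 mol, so m = 0.5618 × 63.55 = 35.71 g.
Volume = m/ρ = 35.71 / 8.96 = 3.985 cm³.
Thickness = V/A = 3.985 / 302 = 0.0132 cm = 132 μm.

132 μm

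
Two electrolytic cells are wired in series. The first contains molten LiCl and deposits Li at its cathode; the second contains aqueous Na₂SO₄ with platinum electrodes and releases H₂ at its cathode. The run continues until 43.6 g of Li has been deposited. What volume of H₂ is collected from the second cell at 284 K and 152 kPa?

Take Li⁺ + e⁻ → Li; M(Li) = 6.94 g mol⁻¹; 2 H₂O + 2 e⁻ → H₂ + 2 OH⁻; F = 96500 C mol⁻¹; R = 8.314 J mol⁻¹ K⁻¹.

48.8 L

n(Li) = 43.6 / 6.94 = 6.282 mol, so n(e⁻) = 1 × 6.282 = 6.282 mol.
The cells are in series, so the same 6.282 mol of electrons passes through the second cell.
2 H₂O + 2 e⁻ → H₂ + 2 OH⁻ — 2 mol e⁻ per mol H₂, so n(H₂) = 6.282/2 = 3.141 mol.
V = nRT/P = (3.141 × 8.314 × 284) / (152 × 10³) = 0.0488 m³ = 48.8 L.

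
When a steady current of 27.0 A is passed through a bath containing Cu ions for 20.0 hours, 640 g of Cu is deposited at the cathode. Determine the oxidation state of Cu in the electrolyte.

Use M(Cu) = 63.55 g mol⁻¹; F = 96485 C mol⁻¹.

+2

Q = I·t = 27.00 A × 72000 s = 1944000 C, so n(e⁻) = 1944000/96485 = 20.15 mol.
n(Cu) deposited = 640 / 63.55 = 10.07 mol.
Electrons per atom = n(e⁻)/n(Cu) = 20.15 / 10.07 = 2.00 ≈ 2, so the ion is Cu²⁺.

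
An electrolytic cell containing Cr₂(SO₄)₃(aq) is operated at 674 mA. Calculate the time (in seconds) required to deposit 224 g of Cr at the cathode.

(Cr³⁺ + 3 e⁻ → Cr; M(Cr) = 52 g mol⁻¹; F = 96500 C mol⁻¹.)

1.85 × 10⁶ s

n(Cr) = m/M = 224 / 52 = 4.308 mol.
Each Cr atom requires 3 electrons, so n(e⁻) = 3 × 4.308 = 12.92 mol.
Q = n(e⁻)·F = 12.92 × 96500 = 1247000 C.
t = Q/I = 1247000 / 0.6740 A = 1850000 s.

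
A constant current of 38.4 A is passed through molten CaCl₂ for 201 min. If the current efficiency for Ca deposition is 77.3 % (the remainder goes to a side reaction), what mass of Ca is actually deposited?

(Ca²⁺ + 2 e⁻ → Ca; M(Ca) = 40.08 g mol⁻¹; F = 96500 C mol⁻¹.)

Q = I·t = 38.40 × 12060 = 463100 C.
n(e⁻) = 463100/96500 = 4.799 mol; theoretically n(Ca) = 4.799/2 = 2.400 mol, m_theo = 96.17 g.
At 77.3 % efficiency, m_actual = 0.773 × 96.17 = 74.3 g.

74.3 g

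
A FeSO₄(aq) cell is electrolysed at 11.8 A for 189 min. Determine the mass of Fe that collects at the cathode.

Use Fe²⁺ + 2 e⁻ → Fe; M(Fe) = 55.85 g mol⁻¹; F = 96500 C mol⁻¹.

Q = I·t = 11.80 A × 11340 s = 133800 C.
n(e⁻) = Q/F = 133800 / 96500 = 1.387 mol.
Fe²⁺ + 2 e⁻ → Fe, so n(Fe) = n(e⁻)/2 = 0.6933 mol.
m = n·M = 0.6933 × 55.85 = 38.7 g.

38.7 g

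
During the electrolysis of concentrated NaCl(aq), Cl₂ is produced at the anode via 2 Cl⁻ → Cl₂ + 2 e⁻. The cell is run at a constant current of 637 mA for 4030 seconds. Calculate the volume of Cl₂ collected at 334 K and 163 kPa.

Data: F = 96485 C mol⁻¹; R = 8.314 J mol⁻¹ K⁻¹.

0.227 L

Q = I·t = 0.6370 A × 4030.0 s = 2567 C.
n(e⁻) = Q/F = 2567 / 96485 = 0.02661 mol.
2 electrons are transferred per Cl₂ molecule, so n(Cl₂) = 0.02661 / 2 = 0.01330 mol.
V = nRT/P = (0.01330 × 8.314 × 334) / (163 × 10³ Pa) = 2.27 × 10⁻⁴ m³ = 0.227 L.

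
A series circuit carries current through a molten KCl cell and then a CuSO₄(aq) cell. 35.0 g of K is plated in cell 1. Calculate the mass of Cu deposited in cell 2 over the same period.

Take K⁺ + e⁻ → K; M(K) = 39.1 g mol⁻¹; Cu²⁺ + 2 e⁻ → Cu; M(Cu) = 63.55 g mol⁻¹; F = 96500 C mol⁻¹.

n(K) = 35.0 / 39.1 = 0.8951 mol.
Since K⁺ + e⁻ → K, n(e⁻) passed = 1 × 0.8951 = 0.8951 mol.
Cells in series carry the same charge, so the same 0.8951 mol of electrons passes through cell 2.
Cu²⁺ + 2 e⁻ → Cu, so n(Cu) = 0.8951 / 2 = 0.4476 mol.
m(Cu) = 0.4476 × 63.55 = 28.4 g.

28.4 g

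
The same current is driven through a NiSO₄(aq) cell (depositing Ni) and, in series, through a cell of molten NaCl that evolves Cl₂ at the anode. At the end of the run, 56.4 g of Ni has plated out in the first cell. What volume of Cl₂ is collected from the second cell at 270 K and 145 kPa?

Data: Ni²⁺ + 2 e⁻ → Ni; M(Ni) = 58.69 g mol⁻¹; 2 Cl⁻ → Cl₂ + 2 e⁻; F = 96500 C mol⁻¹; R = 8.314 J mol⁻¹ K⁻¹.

14.9 L

n(Ni) = 56.4 / 58.69 = 0.9610 mol, so n(e⁻) = 2 × 0.9610 = 1.922 mol.
The cells are in series, so the same 1.922 mol of electrons passes through the second cell.
2 Cl⁻ → Cl₂ + 2 e⁻ — 2 mol e⁻ per mol Cl₂, so n(Cl₂) = 1.922/2 = 0.9610 mol.
V = nRT/P = (0.9610 × 8.314 × 270) / (145 × 10³) = 0.0149 m³ = 14.9 L.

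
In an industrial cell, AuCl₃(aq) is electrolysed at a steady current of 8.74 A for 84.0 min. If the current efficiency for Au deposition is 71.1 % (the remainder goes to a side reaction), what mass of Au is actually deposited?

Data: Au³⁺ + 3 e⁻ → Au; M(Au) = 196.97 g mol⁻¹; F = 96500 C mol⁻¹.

Q = I·t = 8.740 × 5040.0 = 44050 C.
n(e⁻) = 44050/96500 = 0.4565 mol; theoretically n(Au) = 0.4565/3 = 0.1522 mol, m_theo = 29.97 g.
At 71.1 % efficiency, m_actual = 0.711 × 29.97 = 21.3 g.

21.3 g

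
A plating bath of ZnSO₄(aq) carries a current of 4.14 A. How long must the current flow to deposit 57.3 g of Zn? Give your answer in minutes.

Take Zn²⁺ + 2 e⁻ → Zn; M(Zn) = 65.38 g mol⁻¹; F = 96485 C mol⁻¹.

681 min

n(Zn) = m/M = 57.3 / 65.38 = 0.8764 mol.
Each Zn atom requires 2 electrons, so n(e⁻) = 2 × 0.8764 = 1.753 mol.
Q = n(e⁻)·F = 1.753 × 96485 = 169100 C.
t = Q/I = 169100 / 4.140 A = 40850 s = 681 min.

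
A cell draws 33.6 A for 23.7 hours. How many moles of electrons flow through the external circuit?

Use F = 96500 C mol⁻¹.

29.7 mol

Q = I·t = 33.60 A × 85320 s = 2867000 C.
n(e⁻) = Q/F = 2867000 / 96500 = 29.7 mol.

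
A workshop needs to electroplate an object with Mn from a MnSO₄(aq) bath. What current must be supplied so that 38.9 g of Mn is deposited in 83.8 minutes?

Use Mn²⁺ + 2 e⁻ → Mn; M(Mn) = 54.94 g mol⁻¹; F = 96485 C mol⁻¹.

27.2 A

n(Mn) = 38.9 / 54.94 = 0.7080 mol.
n(e⁻) = 2 × 0.7080 = 1.416 mol.
Q = n(e⁻)·F = 1.416 × 96485 = 136600 C.
I = Q/t = 136600 / 5028.0 s = 27.2 A.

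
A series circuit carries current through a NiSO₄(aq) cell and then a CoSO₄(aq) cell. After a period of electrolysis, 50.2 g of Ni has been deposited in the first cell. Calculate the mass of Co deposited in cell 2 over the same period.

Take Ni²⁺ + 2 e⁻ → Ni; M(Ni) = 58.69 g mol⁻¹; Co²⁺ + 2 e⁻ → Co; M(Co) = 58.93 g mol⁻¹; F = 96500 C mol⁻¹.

50.4 g

n(Ni) = 50.2 / 58.69 = 0.8553 mol.
Since Ni²⁺ + 2 e⁻ → Ni, n(e⁻) passed = 2 × 0.8553 = 1.711 mol.
Cells in series carry the same charge, so the same 1.711 mol of electrons passes through cell 2.
Co²⁺ + 2 e⁻ → Co, so n(Co) = 1.711 / 2 = 0.8553 mol.
m(Co) = 0.8553 × 58.93 = 50.4 g.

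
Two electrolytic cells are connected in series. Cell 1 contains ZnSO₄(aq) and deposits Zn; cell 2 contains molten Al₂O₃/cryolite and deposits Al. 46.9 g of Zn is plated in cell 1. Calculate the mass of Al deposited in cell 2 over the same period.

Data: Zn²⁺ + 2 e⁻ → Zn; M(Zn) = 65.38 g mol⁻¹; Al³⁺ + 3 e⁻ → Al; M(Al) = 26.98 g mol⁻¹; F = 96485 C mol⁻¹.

n(Zn) = 46.9 / 65.38 = 0.7173 mol.
Since Zn²⁺ + 2 e⁻ → Zn, n(e⁻) passed = 2 × 0.7173 = 1.435 mol.
Cells in series carry the same charge, so the same 1.435 mol of electrons passes through cell 2.
Al³⁺ + 3 e⁻ → Al, so n(Al) = 1.435 / 3 = 0.4782 mol.
m(Al) = 0.4782 × 26.98 = 12.9 g.

12.9 g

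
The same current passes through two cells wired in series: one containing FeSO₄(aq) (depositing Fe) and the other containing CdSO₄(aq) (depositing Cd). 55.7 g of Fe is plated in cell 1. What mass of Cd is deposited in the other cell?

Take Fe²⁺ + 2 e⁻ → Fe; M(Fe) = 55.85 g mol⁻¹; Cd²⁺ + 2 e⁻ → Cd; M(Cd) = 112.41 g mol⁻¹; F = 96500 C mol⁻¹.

n(Fe) = 55.7 / 55.85 = 0.9973 mol.
Since Fe²⁺ + 2 e⁻ → Fe, n(e⁻) passed = 2 × 0.9973 = 1.995 mol.
Cells in series carry the same charge, so the same 1.995 mol of electrons passes through cell 2.
Cd²⁺ + 2 e⁻ → Cd, so n(Cd) = 1.995 / 2 = 0.9973 mol.
m(Cd) = 0.9973 × 112.41 = 112 g.

112 g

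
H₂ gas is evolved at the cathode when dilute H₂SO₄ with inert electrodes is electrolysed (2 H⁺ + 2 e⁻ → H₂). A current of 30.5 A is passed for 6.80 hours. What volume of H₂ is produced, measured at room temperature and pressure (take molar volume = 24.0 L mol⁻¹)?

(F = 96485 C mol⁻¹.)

Q = I·t = 30.50 A × 24480 s = 746600 C.
n(e⁻) = Q/F = 746600 / 96485 = 7.738 mol.
2 electrons are transferred per H₂ molecule, so n(H₂) = 7.738 / 2 = 3.869 mol.
V = n × V_m = 3.869 × 24.0 = 92.9 L.

92.9 L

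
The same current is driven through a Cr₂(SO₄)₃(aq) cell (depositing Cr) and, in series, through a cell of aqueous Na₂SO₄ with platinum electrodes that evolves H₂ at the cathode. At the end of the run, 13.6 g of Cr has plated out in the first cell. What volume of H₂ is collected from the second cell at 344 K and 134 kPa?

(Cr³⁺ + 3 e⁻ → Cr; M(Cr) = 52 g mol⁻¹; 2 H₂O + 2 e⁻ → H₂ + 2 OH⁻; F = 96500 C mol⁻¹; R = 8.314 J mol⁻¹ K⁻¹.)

8.37 L

n(Cr) = 13.6 / 52 = 0.2615 mol, so n(e⁻) = 3 × 0.2615 = 0.7846 mol.
The cells are in series, so the same 0.7846 mol of electrons passes through the second cell.
2 H₂O + 2 e⁻ → H₂ + 2 OH⁻ — 2 mol e⁻ per mol H₂, so n(H₂) = 0.7846/2 = 0.3923 mol.
V = nRT/P = (0.3923 × 8.314 × 344) / (134 × 10³) = 0.00837 m³ = 8.37 L.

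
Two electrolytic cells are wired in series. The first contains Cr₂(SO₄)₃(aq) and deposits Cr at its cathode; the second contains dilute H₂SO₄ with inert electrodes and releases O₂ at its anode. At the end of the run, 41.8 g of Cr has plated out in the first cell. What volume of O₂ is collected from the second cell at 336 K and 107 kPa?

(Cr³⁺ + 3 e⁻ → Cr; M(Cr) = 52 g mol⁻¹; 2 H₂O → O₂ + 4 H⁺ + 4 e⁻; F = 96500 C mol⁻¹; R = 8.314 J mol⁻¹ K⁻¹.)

15.7 L

n(Cr) = 41.8 / 52 = 0.8038 mol, so n(e⁻) = 3 × 0.8038 = 2.412 mol.
The cells are in series, so the same 2.412 mol of electrons passes through the second cell.
2 H₂O → O₂ + 4 H⁺ + 4 e⁻ — 4 mol e⁻ per mol O₂, so n(O₂) = 2.412/4 = 0.6029 mol.
V = nRT/P = (0.6029 × 8.314 × 336) / (107 × 10³) = 0.0157 m³ = 15.7 L.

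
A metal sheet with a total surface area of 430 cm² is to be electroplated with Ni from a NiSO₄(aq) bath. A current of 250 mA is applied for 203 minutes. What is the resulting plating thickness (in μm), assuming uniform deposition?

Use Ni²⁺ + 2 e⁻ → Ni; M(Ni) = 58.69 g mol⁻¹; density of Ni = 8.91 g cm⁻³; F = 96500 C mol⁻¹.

2.42 μm

Q = I·t = 0.2500 × 12180 = 3045 C; n(e⁻) = 0.03155 mol.
n(Ni) = n(e⁻)/2 = 0.01578 mol, so m = 0.01578 × 58.69 = 0.9260 g.
Volume = m/ρ = 0.9260 / 8.91 = 0.1039 cm³.
Thickness = V/A = 0.1039 / 430 = 2.42 × 10⁻⁴ cm = 2.42 μm.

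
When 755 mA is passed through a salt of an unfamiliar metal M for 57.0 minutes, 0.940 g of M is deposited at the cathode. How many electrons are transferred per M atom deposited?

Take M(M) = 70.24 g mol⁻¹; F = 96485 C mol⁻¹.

Q = I·t = 0.7550 A × 3420.0 s = 2582 C, so n(e⁻) = 2582/96485 = 0.02676 mol.
n(M) deposited = 0.940 / 70.24 = 0.01338 mol.
Electrons per atom = n(e⁻)/n(M) = 0.02676 / 0.01338 = 2.00 ≈ 2, so the ion is M²⁺.

2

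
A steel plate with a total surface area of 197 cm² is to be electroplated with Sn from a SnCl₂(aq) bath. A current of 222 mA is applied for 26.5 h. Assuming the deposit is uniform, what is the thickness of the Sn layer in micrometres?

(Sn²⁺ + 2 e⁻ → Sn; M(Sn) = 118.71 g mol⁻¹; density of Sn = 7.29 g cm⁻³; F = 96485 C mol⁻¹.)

90.7 μm

Q = I·t = 0.2220 × 95400 = 21180 C; n(e⁻) = 0.2195 mol.
n(Sn) = n(e⁻)/2 = 0.1098 mol, so m = 0.1098 × 118.71 = 13.03 g.
Volume = m/ρ = 13.03 / 7.29 = 1.787 cm³.
Thickness = V/A = 1.787 / 197 = 0.00907 cm = 90.7 μm.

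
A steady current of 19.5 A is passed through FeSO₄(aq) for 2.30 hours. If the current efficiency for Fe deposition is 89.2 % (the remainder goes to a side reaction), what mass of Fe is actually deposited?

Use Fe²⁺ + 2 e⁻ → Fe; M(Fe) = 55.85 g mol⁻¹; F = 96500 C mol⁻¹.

Q = I·t = 19.50 × 8280.0 = 161500 C.
n(e⁻) = 161500/96500 = 1.673 mol; theoretically n(Fe) = 1.673/2 = 0.8366 mol, m_theo = 46.72 g.
At 89.2 % efficiency, m_actual = 0.892 × 46.72 = 41.7 g.

41.7 g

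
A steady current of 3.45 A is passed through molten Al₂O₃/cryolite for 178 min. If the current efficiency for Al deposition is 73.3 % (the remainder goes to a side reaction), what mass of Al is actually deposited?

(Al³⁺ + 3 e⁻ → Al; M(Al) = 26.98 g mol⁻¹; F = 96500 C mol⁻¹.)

Q = I·t = 3.450 × 10680 = 36850 C.
n(e⁻) = 36850/96500 = 0.3818 mol; theoretically n(Al) = 0.3818/3 = 0.1273 mol, m_theo = 3.434 g.
At 73.3 % efficiency, m_actual = 0.733 × 3.434 = 2.52 g.

2.52 g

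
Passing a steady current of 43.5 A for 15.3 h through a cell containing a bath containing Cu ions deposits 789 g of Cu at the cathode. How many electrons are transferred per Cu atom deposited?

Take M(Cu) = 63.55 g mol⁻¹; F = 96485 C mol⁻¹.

Q = I·t = 43.50 A × 55080 s = 2396000 C, so n(e⁻) = 2396000/96485 = 24.83 mol.
n(Cu) deposited = 789 / 63.55 = 12.42 mol.
Electrons per atom = n(e⁻)/n(Cu) = 24.83 / 12.42 = 2.00 ≈ 2, so the ion is Cu²⁺.

2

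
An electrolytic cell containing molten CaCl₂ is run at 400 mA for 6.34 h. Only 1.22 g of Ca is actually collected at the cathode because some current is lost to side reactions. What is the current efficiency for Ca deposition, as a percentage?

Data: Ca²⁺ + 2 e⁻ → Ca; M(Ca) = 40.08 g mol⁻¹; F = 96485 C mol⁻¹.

Q = I·t = 0.4000 × 22824 = 9130 C; n(e⁻) = 9130/96485 = 0.09462 mol.
Theoretical n(Ca) = n(e⁻)/2 = 0.04731 mol, i.e. m_theo = 0.04731 × 40.08 = 1.896 g.
Efficiency = m_actual / m_theo = 1.22 / 1.896 = 64.3 %.

64.3 %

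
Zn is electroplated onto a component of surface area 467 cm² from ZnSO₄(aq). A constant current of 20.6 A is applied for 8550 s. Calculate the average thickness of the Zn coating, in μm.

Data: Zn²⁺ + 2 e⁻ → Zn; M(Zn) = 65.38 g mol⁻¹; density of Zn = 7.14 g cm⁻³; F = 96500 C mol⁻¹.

179 μm

Q = I·t = 20.60 × 8550.0 = 176100 C; n(e⁻) = 1.825 mol.
n(Zn) = n(e⁻)/2 = 0.9126 mol, so m = 0.9126 × 65.38 = 59.67 g.
Volume = m/ρ = 59.67 / 7.14 = 8.356 cm³.
Thickness = V/A = 8.356 / 467 = 0.0179 cm = 179 μm.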